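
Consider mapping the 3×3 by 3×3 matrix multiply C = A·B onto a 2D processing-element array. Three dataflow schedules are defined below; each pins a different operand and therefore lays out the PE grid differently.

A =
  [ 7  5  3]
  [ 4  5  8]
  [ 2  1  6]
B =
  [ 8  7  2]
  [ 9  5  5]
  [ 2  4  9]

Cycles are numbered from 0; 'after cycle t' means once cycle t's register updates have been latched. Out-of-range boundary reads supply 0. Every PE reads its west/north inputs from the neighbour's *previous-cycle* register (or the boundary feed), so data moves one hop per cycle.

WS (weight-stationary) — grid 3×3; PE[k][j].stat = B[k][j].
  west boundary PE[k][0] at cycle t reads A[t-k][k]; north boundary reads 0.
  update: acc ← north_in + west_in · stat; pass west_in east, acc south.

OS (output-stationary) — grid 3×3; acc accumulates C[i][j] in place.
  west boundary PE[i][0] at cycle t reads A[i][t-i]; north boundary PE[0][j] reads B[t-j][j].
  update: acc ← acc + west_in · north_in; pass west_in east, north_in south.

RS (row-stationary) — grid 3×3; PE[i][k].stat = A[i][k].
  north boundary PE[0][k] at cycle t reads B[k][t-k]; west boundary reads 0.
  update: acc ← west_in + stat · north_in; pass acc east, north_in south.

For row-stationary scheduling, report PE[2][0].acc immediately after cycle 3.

Tracing RS — 3×3 array, target PE[2][0]:
  0: (1,0).acc=0  regs=<0,0>
  0: (2,0).acc=0  regs=<0,0>
  1: (1,0).acc=32  regs=<32,8>
  1: (2,0).acc=0  regs=<0,0>
  2: (1,0).acc=28  regs=<28,7>
  2: (2,0).acc=16  regs=<16,8>
  3: (1,0).acc=8  regs=<8,2>
  3: (2,0).acc=14  regs=<14,7>

PE[2][0].acc = 14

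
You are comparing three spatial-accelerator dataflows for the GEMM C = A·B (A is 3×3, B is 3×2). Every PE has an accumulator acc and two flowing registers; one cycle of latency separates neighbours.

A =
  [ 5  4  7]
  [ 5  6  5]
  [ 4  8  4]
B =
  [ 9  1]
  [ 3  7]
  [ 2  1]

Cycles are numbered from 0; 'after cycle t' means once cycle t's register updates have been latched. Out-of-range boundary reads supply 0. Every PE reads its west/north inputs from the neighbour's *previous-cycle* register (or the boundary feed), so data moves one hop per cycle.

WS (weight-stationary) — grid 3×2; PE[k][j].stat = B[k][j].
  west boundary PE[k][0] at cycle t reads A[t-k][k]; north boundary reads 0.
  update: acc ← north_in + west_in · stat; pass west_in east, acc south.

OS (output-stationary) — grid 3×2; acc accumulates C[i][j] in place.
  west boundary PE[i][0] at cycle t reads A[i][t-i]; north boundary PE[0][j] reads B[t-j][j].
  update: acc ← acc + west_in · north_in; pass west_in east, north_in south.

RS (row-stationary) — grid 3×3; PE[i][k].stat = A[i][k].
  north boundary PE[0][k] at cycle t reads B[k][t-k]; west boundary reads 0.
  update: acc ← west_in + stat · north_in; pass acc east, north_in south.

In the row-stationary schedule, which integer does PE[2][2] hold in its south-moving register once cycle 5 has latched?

register = 1

RS on a 3×3 grid — tracing PE[2][2] and its feeders:
  cycle 0: PE[1][2] → acc 0, east 0, south 0
  cycle 0: PE[2][1] → acc 0, east 0, south 0
  cycle 0: PE[2][2] → acc 0, east 0, south 0
  cycle 1: PE[1][2] → acc 0, east 0, south 0
  cycle 1: PE[2][1] → acc 0, east 0, south 0
  cycle 1: PE[2][2] → acc 0, east 0, south 0
  cycle 2: PE[1][2] → acc 0, east 0, south 0
  cycle 2: PE[2][1] → acc 0, east 0, south 0
  cycle 2: PE[2][2] → acc 0, east 0, south 0
  cycle 3: PE[1][2] → acc 73, east 73, south 2
  cycle 3: PE[2][1] → acc 60, east 60, south 3
  cycle 3: PE[2][2] → acc 0, east 0, south 0
  cycle 4: PE[1][2] → acc 52, east 52, south 1
  cycle 4: PE[2][1] → acc 60, east 60, south 7
  cycle 4: PE[2][2] → acc 68, east 68, south 2
  cycle 5: PE[1][2] → acc 0, east 0, south 0
  cycle 5: PE[2][1] → acc 0, east 0, south 0
  cycle 5: PE[2][2] → acc 64, east 64, south 1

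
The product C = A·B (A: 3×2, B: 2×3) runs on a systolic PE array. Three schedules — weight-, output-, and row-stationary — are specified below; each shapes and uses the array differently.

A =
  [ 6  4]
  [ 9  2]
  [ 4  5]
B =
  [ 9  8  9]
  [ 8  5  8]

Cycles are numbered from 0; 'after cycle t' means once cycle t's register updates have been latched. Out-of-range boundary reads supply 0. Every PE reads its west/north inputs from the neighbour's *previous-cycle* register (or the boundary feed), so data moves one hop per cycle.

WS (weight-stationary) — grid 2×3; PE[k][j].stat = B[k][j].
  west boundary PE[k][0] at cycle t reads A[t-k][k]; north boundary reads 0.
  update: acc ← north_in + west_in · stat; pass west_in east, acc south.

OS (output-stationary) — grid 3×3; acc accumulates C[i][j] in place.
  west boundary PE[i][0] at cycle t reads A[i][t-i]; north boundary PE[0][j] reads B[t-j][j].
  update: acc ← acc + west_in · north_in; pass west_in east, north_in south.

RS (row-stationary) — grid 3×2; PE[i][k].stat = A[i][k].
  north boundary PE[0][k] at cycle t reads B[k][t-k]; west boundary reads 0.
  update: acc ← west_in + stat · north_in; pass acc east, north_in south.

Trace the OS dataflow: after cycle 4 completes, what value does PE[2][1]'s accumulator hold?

Tracing OS — 3×3 array, target PE[2][1]:
  0: (1,1).acc=0  regs=<0,0>
  0: (2,0).acc=0  regs=<0,0>
  0: (2,1).acc=0  regs=<0,0>
  1: (1,1).acc=0  regs=<0,0>
  1: (2,0).acc=0  regs=<0,0>
  1: (2,1).acc=0  regs=<0,0>
  2: (1,1).acc=72  regs=<9,8>
  2: (2,0).acc=36  regs=<4,9>
  2: (2,1).acc=0  regs=<0,0>
  3: (1,1).acc=82  regs=<2,5>
  3: (2,0).acc=76  regs=<5,8>
  3: (2,1).acc=32  regs=<4,8>
  4: (1,1).acc=82  regs=<0,0>
  4: (2,0).acc=76  regs=<0,0>
  4: (2,1).acc=57  regs=<5,5>

PE[2][1].acc = 57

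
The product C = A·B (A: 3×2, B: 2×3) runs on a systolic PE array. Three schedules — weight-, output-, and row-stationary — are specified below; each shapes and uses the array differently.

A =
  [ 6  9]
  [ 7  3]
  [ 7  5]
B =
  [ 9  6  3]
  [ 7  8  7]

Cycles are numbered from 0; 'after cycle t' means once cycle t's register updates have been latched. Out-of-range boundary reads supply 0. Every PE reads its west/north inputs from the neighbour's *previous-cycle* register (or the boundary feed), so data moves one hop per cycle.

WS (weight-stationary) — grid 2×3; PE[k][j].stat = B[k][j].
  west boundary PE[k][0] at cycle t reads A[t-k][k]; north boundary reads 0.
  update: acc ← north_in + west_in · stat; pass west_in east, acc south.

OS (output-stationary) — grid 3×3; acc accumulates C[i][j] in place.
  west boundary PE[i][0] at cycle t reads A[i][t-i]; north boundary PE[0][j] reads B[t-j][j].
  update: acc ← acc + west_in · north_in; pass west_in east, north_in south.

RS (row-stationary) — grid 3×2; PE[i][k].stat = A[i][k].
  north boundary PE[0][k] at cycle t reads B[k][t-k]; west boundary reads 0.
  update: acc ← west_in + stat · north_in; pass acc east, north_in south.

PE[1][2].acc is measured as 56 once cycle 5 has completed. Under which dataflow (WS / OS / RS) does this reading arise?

dataflow = WS

Under WS (2×3), PE[1][2]:
  c0 r1c2: 0 / 0 / 0
  c1 r1c2: 0 / 0 / 0
  c2 r1c2: 0 / 0 / 0
  c3 r1c2: 81 / 9 / 81
  c4 r1c2: 42 / 3 / 42
  c5 r1c2: 56 / 5 / 56
Under OS (3×3), PE[1][2]:
  c0 r1c2: 0 / 0 / 0
  c1 r1c2: 0 / 0 / 0
  c2 r1c2: 0 / 0 / 0
  c3 r1c2: 21 / 7 / 3
  c4 r1c2: 42 / 3 / 7
  c5 r1c2: 42 / 0 / 0
RS (3×2): PE[1][2] does not exist.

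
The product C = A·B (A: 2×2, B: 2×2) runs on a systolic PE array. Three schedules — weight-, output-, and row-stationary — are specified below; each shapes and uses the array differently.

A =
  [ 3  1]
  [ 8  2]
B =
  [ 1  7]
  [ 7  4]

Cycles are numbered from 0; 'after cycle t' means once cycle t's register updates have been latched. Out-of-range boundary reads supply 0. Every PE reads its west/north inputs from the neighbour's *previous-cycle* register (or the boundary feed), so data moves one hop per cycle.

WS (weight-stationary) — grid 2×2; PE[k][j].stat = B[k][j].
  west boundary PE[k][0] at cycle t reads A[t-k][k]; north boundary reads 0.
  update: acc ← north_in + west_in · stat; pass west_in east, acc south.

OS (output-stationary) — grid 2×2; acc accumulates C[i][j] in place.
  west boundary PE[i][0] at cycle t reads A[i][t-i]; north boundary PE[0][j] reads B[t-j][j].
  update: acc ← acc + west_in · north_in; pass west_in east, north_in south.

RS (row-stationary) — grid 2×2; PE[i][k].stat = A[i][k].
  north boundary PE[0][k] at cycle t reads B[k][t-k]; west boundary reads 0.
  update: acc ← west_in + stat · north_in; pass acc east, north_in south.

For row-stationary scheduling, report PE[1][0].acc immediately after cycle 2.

RS 2×2: PE[1][0] cycle-by-cycle (with neighbour feeds):
  c0 r0c0: 3 / 3 / 1
  c0 r1c0: 0 / 0 / 0
  c1 r0c0: 21 / 21 / 7
  c1 r1c0: 8 / 8 / 1
  c2 r0c0: 0 / 0 / 0
  c2 r1c0: 56 / 56 / 7

PE[1][0].acc = 56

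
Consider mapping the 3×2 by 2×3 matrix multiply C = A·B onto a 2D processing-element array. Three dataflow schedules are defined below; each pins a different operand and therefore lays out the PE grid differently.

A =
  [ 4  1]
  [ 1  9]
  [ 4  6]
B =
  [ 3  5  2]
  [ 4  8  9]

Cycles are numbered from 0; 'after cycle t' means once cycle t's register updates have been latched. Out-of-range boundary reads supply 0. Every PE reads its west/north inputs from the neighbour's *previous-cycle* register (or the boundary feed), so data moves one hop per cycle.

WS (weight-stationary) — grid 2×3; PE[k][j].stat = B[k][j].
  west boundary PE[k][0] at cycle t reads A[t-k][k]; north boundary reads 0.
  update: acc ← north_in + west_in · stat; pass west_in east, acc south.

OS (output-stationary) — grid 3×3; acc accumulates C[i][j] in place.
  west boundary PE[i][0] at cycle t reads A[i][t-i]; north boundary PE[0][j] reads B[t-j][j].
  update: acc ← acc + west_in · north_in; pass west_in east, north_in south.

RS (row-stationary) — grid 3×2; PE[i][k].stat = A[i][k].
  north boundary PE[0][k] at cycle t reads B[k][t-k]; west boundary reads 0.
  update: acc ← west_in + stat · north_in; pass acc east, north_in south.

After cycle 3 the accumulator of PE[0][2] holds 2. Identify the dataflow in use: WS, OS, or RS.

dataflow = WS

WS (2×3 grid), PE[0][2]:
  after 0 — PE[0][2] acc=0, pass-E 0, pass-S 0
  after 1 — PE[0][2] acc=0, pass-E 0, pass-S 0
  after 2 — PE[0][2] acc=8, pass-E 4, pass-S 8
  after 3 — PE[0][2] acc=2, pass-E 1, pass-S 2
OS (3×3 grid), PE[0][2]:
  after 0 — PE[0][2] acc=0, pass-E 0, pass-S 0
  after 1 — PE[0][2] acc=0, pass-E 0, pass-S 0
  after 2 — PE[0][2] acc=8, pass-E 4, pass-S 2
  after 3 — PE[0][2] acc=17, pass-E 1, pass-S 9
RS (3×2): PE[0][2] does not exist.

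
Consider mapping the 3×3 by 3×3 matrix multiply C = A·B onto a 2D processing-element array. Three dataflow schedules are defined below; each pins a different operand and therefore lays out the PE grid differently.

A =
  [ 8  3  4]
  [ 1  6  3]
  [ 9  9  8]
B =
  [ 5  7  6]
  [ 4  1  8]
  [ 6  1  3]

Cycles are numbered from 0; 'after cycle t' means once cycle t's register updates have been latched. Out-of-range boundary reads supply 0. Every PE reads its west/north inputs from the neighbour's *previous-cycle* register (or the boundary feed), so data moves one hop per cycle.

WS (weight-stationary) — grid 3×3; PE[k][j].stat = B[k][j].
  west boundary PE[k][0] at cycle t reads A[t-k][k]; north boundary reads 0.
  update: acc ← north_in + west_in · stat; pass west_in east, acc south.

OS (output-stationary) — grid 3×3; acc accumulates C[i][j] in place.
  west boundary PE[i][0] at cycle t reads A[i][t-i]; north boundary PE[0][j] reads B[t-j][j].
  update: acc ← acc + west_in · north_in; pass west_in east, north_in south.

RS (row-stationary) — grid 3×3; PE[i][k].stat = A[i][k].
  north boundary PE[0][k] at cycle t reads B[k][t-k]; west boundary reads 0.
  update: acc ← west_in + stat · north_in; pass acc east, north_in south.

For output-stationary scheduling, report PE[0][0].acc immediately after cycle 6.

PE[0][0].acc = 76

OS 3×3: PE[0][0] cycle-by-cycle (with neighbour feeds):
  [0] (0,0) acc=40 (h:8 v:5)
  [1] (0,0) acc=52 (h:3 v:4)
  [2] (0,0) acc=76 (h:4 v:6)
  [3] (0,0) acc=76 (h:0 v:0)
  [4] (0,0) acc=76 (h:0 v:0)
  [5] (0,0) acc=76 (h:0 v:0)
  [6] (0,0) acc=76 (h:0 v:0)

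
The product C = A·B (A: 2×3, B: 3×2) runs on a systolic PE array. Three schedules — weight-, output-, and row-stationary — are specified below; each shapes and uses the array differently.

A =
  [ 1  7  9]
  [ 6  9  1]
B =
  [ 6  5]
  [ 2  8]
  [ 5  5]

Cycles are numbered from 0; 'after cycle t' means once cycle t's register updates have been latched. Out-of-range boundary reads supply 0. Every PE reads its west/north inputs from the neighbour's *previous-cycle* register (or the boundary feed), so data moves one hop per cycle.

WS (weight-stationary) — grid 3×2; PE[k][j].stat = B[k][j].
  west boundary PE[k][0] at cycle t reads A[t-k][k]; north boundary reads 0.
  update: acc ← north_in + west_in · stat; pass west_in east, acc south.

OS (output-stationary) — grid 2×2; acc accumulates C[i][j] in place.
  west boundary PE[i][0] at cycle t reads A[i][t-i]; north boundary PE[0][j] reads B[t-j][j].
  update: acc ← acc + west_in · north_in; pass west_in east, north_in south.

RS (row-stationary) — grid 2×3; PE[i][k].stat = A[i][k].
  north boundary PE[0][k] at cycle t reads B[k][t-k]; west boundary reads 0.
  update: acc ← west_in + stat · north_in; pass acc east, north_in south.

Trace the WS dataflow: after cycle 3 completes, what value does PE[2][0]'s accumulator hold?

WS 3×2: PE[2][0] cycle-by-cycle (with neighbour feeds):
  [0] (1,0) acc=0 (h:0 v:0)
  [0] (2,0) acc=0 (h:0 v:0)
  [1] (1,0) acc=20 (h:7 v:20)
  [1] (2,0) acc=0 (h:0 v:0)
  [2] (1,0) acc=54 (h:9 v:54)
  [2] (2,0) acc=65 (h:9 v:65)
  [3] (1,0) acc=0 (h:0 v:0)
  [3] (2,0) acc=59 (h:1 v:59)

PE[2][0].acc = 59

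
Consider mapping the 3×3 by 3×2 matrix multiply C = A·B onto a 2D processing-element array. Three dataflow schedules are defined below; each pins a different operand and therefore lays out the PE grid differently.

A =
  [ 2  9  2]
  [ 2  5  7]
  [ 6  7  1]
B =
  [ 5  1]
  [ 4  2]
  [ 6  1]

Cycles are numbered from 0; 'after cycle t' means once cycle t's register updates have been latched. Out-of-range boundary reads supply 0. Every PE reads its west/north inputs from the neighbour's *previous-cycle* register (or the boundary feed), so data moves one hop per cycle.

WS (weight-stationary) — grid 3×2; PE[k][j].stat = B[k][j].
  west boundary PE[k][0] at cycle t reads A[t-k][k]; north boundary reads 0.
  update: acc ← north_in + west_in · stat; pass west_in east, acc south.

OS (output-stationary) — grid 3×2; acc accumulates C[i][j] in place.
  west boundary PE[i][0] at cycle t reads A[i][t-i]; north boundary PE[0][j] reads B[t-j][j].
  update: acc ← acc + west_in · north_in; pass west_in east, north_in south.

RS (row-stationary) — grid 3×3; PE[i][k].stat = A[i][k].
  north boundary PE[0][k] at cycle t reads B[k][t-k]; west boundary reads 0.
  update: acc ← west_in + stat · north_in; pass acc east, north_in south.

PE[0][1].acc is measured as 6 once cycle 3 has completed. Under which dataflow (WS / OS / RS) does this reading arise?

Under WS (3×2), PE[0][1]:
  t=0 PE[0][1]: acc=0 h=0 v=0
  t=1 PE[0][1]: acc=2 h=2 v=2
  t=2 PE[0][1]: acc=2 h=2 v=2
  t=3 PE[0][1]: acc=6 h=6 v=6
Under OS (3×2), PE[0][1]:
  t=0 PE[0][1]: acc=0 h=0 v=0
  t=1 PE[0][1]: acc=2 h=2 v=1
  t=2 PE[0][1]: acc=20 h=9 v=2
  t=3 PE[0][1]: acc=22 h=2 v=1
Under RS (3×3), PE[0][1]:
  t=0 PE[0][1]: acc=0 h=0 v=0
  t=1 PE[0][1]: acc=46 h=46 v=4
  t=2 PE[0][1]: acc=20 h=20 v=2
  t=3 PE[0][1]: acc=0 h=0 v=0

dataflow = WS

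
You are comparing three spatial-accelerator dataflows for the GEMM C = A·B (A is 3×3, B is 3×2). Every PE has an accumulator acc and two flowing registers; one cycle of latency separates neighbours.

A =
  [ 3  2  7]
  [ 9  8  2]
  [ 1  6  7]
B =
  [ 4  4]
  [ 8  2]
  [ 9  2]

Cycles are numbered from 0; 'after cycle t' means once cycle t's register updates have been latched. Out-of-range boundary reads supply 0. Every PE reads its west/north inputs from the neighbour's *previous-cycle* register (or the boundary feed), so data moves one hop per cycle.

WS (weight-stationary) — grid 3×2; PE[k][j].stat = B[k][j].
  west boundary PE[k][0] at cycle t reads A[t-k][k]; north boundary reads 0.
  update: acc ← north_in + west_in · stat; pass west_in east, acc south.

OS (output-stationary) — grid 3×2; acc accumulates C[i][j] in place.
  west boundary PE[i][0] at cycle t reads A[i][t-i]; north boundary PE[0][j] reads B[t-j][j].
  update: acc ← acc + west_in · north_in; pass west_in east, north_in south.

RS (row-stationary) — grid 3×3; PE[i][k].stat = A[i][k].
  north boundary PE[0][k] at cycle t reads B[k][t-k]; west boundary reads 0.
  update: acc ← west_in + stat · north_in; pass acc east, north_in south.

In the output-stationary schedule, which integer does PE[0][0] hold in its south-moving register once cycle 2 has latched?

register = 9

Tracing OS — 3×2 array, target PE[0][0]:
  @0  [0,0]  acc 12  |  →3  ↓4
  @1  [0,0]  acc 28  |  →2  ↓8
  @2  [0,0]  acc 91  |  →7  ↓9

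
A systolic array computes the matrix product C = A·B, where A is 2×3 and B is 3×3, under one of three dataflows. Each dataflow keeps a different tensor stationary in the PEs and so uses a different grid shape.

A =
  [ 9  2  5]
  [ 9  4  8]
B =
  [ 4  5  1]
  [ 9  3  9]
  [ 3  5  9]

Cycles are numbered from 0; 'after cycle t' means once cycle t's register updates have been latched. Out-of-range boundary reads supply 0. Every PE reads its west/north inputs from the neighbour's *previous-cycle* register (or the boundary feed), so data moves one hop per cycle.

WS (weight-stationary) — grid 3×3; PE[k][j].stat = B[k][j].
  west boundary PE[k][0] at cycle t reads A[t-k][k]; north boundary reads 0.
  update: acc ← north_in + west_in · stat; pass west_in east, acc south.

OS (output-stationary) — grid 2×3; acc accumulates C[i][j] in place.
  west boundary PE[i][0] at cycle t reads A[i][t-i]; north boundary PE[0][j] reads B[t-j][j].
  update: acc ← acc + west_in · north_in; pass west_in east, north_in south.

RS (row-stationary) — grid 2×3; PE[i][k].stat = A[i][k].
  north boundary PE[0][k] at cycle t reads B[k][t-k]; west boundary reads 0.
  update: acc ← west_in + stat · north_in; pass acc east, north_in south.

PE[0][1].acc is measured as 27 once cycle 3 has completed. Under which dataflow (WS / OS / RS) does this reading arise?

— WS: 3×3; PE[0][1] trace:
  c0 r0c1: 0 / 0 / 0
  c1 r0c1: 45 / 9 / 45
  c2 r0c1: 45 / 9 / 45
  c3 r0c1: 0 / 0 / 0
— OS: 2×3; PE[0][1] trace:
  c0 r0c1: 0 / 0 / 0
  c1 r0c1: 45 / 9 / 5
  c2 r0c1: 51 / 2 / 3
  c3 r0c1: 76 / 5 / 5
— RS: 2×3; PE[0][1] trace:
  c0 r0c1: 0 / 0 / 0
  c1 r0c1: 54 / 54 / 9
  c2 r0c1: 51 / 51 / 3
  c3 r0c1: 27 / 27 / 9

dataflow = RS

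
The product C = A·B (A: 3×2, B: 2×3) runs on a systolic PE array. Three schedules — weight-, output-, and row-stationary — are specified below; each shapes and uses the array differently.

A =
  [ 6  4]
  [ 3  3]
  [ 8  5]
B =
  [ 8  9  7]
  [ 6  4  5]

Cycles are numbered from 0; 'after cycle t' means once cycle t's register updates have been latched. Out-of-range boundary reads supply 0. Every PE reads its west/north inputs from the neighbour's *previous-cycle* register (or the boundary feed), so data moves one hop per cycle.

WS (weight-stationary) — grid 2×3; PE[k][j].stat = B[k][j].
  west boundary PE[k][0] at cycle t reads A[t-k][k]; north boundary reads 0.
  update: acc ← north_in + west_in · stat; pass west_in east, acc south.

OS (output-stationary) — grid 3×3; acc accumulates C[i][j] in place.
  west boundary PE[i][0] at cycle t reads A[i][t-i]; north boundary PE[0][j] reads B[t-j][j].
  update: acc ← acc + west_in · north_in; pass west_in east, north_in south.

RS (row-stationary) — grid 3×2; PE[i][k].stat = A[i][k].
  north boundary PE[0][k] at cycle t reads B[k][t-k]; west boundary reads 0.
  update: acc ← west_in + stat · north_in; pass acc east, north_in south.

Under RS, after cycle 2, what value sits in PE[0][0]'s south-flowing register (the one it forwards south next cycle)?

register = 7

RS (3×2). Following PE[0][0] plus its west/north inputs:
  cycle 0: PE[0][0] → acc 48, east 48, south 8
  cycle 1: PE[0][0] → acc 54, east 54, south 9
  cycle 2: PE[0][0] → acc 42, east 42, south 7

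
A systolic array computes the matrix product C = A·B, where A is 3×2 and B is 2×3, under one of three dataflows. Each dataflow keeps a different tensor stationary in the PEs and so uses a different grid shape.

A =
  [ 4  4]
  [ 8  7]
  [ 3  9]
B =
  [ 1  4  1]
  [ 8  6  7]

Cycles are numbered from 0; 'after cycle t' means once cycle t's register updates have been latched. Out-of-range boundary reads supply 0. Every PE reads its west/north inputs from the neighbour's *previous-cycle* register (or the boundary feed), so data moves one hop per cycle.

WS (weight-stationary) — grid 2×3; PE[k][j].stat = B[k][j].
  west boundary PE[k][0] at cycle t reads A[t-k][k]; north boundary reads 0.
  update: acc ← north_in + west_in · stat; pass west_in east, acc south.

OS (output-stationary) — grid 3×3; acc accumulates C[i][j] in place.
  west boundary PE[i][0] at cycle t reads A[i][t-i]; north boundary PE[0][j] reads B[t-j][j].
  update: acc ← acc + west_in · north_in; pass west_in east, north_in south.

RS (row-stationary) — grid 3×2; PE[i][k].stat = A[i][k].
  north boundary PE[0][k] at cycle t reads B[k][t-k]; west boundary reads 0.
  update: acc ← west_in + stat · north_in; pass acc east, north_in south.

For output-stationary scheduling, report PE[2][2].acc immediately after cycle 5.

Tracing OS — 3×3 array, target PE[2][2]:
  [0] (1,2) acc=0 (h:0 v:0)
  [0] (2,1) acc=0 (h:0 v:0)
  [0] (2,2) acc=0 (h:0 v:0)
  [1] (1,2) acc=0 (h:0 v:0)
  [1] (2,1) acc=0 (h:0 v:0)
  [1] (2,2) acc=0 (h:0 v:0)
  [2] (1,2) acc=0 (h:0 v:0)
  [2] (2,1) acc=0 (h:0 v:0)
  [2] (2,2) acc=0 (h:0 v:0)
  [3] (1,2) acc=8 (h:8 v:1)
  [3] (2,1) acc=12 (h:3 v:4)
  [3] (2,2) acc=0 (h:0 v:0)
  [4] (1,2) acc=57 (h:7 v:7)
  [4] (2,1) acc=66 (h:9 v:6)
  [4] (2,2) acc=3 (h:3 v:1)
  [5] (1,2) acc=57 (h:0 v:0)
  [5] (2,1) acc=66 (h:0 v:0)
  [5] (2,2) acc=66 (h:9 v:7)

PE[2][2].acc = 66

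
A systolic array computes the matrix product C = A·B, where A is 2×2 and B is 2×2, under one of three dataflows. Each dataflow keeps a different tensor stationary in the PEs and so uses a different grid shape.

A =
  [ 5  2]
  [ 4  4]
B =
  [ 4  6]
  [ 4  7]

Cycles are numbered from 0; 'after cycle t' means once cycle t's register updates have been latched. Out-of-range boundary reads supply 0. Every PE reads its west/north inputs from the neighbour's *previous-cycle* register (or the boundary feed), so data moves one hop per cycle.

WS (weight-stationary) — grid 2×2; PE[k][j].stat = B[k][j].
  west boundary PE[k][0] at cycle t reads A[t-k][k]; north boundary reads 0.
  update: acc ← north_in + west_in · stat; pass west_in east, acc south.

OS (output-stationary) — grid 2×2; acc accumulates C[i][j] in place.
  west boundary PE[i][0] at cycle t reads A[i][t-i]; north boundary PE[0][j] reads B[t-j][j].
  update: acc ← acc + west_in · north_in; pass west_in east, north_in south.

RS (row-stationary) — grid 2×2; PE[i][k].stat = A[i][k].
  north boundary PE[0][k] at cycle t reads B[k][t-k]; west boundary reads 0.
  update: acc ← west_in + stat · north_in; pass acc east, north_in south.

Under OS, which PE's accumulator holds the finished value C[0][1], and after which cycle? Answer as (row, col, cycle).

(row, col, cycle) = (0, 1, 2)

Under OS, C[0][1] lands at PE[0][1]:
  c0 r0c1: 0 / 0 / 0
  c1 r0c1: 30 / 5 / 6
  c2 r0c1: 44 / 2 / 7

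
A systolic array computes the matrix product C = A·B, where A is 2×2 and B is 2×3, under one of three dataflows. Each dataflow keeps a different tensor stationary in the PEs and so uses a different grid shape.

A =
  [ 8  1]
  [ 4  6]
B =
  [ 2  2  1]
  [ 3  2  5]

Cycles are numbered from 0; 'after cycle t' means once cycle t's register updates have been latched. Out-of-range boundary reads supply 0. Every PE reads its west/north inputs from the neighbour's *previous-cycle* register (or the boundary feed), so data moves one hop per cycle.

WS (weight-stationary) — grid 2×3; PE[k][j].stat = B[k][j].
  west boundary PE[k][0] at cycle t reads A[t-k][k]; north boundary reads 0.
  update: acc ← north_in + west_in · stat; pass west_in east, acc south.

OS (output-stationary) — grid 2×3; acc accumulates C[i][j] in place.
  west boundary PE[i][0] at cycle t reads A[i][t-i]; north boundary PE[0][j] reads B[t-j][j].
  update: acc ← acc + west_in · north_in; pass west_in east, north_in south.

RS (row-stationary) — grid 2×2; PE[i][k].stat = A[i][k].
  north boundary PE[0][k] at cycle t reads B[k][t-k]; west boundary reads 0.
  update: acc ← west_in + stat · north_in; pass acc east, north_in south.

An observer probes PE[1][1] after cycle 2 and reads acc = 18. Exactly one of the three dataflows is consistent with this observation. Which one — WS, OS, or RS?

dataflow = WS

WS [2×3] PE[1][1] across cycles:
  after 0 — PE[1][1] acc=0, pass-E 0, pass-S 0
  after 1 — PE[1][1] acc=0, pass-E 0, pass-S 0
  after 2 — PE[1][1] acc=18, pass-E 1, pass-S 18
OS [2×3] PE[1][1] across cycles:
  after 0 — PE[1][1] acc=0, pass-E 0, pass-S 0
  after 1 — PE[1][1] acc=0, pass-E 0, pass-S 0
  after 2 — PE[1][1] acc=8, pass-E 4, pass-S 2
RS [2×2] PE[1][1] across cycles:
  after 0 — PE[1][1] acc=0, pass-E 0, pass-S 0
  after 1 — PE[1][1] acc=0, pass-E 0, pass-S 0
  after 2 — PE[1][1] acc=26, pass-E 26, pass-S 3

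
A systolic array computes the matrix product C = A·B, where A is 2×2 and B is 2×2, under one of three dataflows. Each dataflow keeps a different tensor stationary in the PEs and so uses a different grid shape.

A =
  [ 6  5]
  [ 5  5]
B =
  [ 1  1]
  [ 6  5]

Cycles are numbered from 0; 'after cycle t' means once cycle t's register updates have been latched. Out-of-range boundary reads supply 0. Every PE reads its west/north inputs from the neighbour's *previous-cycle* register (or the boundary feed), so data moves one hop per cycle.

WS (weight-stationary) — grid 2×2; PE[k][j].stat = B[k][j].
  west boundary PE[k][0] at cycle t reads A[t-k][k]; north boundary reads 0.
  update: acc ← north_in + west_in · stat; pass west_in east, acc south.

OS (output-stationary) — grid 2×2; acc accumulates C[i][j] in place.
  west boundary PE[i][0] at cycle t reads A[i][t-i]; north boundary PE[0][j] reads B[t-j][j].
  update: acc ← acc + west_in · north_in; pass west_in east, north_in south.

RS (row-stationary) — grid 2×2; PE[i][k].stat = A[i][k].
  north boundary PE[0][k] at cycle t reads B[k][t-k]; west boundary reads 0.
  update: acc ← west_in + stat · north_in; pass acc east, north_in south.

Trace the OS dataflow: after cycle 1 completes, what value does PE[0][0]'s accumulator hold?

PE[0][0].acc = 36

OS 2×2: PE[0][0] cycle-by-cycle (with neighbour feeds):
  after 0 — PE[0][0] acc=6, pass-E 6, pass-S 1
  after 1 — PE[0][0] acc=36, pass-E 5, pass-S 6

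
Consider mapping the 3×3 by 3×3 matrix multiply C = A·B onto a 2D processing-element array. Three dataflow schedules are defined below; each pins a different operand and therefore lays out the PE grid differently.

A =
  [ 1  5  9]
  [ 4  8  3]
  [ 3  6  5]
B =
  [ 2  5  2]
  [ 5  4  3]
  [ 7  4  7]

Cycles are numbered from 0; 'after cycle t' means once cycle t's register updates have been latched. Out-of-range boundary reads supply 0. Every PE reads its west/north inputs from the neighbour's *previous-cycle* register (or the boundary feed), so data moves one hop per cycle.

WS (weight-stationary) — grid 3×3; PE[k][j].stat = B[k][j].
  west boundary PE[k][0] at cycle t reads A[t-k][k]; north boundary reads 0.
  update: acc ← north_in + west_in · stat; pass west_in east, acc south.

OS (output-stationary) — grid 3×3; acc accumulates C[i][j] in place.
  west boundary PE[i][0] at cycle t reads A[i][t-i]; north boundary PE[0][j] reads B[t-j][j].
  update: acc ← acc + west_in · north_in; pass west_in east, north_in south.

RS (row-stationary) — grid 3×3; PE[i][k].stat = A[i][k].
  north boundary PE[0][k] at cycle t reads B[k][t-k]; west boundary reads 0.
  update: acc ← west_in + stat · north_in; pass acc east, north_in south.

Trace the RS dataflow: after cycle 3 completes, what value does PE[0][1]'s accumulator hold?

RS 3×3: PE[0][1] cycle-by-cycle (with neighbour feeds):
  0: (0,0).acc=2  regs=<2,2>
  0: (0,1).acc=0  regs=<0,0>
  1: (0,0).acc=5  regs=<5,5>
  1: (0,1).acc=27  regs=<27,5>
  2: (0,0).acc=2  regs=<2,2>
  2: (0,1).acc=25  regs=<25,4>
  3: (0,0).acc=0  regs=<0,0>
  3: (0,1).acc=17  regs=<17,3>

PE[0][1].acc = 17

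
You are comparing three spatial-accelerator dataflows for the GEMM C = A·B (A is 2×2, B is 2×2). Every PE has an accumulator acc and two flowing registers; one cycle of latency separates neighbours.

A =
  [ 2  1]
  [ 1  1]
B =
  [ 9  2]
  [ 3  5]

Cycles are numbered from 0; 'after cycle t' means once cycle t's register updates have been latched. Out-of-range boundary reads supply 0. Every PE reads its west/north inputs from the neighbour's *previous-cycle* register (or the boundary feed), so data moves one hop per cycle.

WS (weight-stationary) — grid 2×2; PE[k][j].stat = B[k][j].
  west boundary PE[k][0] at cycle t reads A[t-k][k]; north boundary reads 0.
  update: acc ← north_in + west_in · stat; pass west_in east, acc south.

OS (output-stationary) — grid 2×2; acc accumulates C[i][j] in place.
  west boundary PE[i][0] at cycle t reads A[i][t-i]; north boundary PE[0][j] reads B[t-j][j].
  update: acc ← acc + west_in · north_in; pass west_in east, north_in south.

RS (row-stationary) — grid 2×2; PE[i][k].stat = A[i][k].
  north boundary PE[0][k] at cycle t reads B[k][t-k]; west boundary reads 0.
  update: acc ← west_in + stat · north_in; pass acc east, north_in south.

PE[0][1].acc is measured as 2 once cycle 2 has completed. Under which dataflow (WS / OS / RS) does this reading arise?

dataflow = WS

WS (2×2 grid), PE[0][1]:
  step 0 · PE0,1: acc=0; fwd→0 fwd↓0
  step 1 · PE0,1: acc=4; fwd→2 fwd↓4
  step 2 · PE0,1: acc=2; fwd→1 fwd↓2
OS (2×2 grid), PE[0][1]:
  step 0 · PE0,1: acc=0; fwd→0 fwd↓0
  step 1 · PE0,1: acc=4; fwd→2 fwd↓2
  step 2 · PE0,1: acc=9; fwd→1 fwd↓5
RS (2×2 grid), PE[0][1]:
  step 0 · PE0,1: acc=0; fwd→0 fwd↓0
  step 1 · PE0,1: acc=21; fwd→21 fwd↓3
  step 2 · PE0,1: acc=9; fwd→9 fwd↓5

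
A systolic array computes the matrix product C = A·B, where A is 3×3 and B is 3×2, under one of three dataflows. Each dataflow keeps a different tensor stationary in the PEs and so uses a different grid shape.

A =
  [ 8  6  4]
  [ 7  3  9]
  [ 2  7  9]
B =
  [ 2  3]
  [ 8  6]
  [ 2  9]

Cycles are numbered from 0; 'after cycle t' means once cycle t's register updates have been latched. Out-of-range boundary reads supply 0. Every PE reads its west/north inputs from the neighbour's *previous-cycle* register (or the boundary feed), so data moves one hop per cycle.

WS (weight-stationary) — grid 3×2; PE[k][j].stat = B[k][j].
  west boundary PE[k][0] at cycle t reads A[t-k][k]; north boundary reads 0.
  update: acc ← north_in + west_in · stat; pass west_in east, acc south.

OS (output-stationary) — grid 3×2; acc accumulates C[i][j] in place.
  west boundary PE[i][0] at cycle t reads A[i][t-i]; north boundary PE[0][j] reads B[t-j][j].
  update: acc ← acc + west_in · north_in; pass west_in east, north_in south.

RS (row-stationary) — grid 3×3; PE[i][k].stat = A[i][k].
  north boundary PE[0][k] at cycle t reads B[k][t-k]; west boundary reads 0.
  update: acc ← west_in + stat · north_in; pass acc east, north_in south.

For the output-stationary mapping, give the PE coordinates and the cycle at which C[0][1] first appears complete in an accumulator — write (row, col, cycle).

Under OS, C[0][1] lands at PE[0][1]:
  t=0 PE[0][1]: acc=0 h=0 v=0
  t=1 PE[0][1]: acc=24 h=8 v=3
  t=2 PE[0][1]: acc=60 h=6 v=6
  t=3 PE[0][1]: acc=96 h=4 v=9

(row, col, cycle) = (0, 1, 3)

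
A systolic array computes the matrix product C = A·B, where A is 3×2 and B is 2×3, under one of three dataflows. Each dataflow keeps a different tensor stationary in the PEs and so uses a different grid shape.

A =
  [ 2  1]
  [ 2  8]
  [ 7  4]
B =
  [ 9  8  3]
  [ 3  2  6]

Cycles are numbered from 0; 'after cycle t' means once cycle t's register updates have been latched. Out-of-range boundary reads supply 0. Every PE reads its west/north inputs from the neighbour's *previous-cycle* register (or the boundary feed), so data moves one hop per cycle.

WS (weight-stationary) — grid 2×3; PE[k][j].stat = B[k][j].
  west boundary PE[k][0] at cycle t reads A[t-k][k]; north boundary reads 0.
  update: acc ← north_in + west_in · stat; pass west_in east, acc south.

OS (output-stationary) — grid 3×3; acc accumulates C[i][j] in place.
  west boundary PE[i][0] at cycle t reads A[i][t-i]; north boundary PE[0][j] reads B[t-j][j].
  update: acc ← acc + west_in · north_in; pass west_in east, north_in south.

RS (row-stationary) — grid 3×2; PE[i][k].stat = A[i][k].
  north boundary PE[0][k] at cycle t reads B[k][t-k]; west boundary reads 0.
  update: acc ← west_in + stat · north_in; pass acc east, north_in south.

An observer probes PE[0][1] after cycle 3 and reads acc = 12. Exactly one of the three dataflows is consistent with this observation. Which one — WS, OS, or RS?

Under WS (2×3), PE[0][1]:
  @0  [0,1]  acc 0  |  →0  ↓0
  @1  [0,1]  acc 16  |  →2  ↓16
  @2  [0,1]  acc 16  |  →2  ↓16
  @3  [0,1]  acc 56  |  →7  ↓56
Under OS (3×3), PE[0][1]:
  @0  [0,1]  acc 0  |  →0  ↓0
  @1  [0,1]  acc 16  |  →2  ↓8
  @2  [0,1]  acc 18  |  →1  ↓2
  @3  [0,1]  acc 18  |  →0  ↓0
Under RS (3×2), PE[0][1]:
  @0  [0,1]  acc 0  |  →0  ↓0
  @1  [0,1]  acc 21  |  →21  ↓3
  @2  [0,1]  acc 18  |  →18  ↓2
  @3  [0,1]  acc 12  |  →12  ↓6

dataflow = RS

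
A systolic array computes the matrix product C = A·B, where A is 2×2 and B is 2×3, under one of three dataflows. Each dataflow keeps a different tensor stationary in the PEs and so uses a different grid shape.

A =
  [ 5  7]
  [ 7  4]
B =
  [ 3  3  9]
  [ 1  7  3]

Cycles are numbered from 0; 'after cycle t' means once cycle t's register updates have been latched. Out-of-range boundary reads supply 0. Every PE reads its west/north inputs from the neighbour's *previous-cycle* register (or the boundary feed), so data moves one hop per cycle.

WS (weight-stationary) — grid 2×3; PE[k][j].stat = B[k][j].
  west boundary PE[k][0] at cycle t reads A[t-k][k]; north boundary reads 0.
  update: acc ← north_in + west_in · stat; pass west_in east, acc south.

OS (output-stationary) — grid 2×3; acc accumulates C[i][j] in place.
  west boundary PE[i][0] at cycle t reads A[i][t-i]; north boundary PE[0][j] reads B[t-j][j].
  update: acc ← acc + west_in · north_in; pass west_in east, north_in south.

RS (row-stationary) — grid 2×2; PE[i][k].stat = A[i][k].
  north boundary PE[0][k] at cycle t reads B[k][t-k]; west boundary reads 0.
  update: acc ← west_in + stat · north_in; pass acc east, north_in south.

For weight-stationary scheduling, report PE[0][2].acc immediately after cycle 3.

PE[0][2].acc = 63

WS (2×3). Following PE[0][2] plus its west/north inputs:
  t=0 PE[0][1]: acc=0 h=0 v=0
  t=0 PE[0][2]: acc=0 h=0 v=0
  t=1 PE[0][1]: acc=15 h=5 v=15
  t=1 PE[0][2]: acc=0 h=0 v=0
  t=2 PE[0][1]: acc=21 h=7 v=21
  t=2 PE[0][2]: acc=45 h=5 v=45
  t=3 PE[0][1]: acc=0 h=0 v=0
  t=3 PE[0][2]: acc=63 h=7 v=63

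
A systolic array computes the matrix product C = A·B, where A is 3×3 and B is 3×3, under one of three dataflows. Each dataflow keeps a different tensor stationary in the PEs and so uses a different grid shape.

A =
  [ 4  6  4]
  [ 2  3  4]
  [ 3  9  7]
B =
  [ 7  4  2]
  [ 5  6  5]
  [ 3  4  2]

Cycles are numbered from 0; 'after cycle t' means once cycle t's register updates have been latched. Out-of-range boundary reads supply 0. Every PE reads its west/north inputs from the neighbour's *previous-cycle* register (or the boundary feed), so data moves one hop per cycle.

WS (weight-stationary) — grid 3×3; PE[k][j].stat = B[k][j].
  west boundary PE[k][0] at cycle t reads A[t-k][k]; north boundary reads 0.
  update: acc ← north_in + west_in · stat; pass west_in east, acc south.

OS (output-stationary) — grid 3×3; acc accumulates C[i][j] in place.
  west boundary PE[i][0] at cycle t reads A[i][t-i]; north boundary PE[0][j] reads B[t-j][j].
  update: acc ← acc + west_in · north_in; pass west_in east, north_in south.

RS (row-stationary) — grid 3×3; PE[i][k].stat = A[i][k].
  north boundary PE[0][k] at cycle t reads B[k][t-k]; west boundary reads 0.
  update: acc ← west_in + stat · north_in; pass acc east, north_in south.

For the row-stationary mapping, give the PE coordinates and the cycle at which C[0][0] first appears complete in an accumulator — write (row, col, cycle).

(row, col, cycle) = (0, 2, 2)

RS: C[0][0] accumulates in PE[0][2]:
  t=0 PE[0][2]: acc=0 h=0 v=0
  t=1 PE[0][2]: acc=0 h=0 v=0
  t=2 PE[0][2]: acc=70 h=70 v=3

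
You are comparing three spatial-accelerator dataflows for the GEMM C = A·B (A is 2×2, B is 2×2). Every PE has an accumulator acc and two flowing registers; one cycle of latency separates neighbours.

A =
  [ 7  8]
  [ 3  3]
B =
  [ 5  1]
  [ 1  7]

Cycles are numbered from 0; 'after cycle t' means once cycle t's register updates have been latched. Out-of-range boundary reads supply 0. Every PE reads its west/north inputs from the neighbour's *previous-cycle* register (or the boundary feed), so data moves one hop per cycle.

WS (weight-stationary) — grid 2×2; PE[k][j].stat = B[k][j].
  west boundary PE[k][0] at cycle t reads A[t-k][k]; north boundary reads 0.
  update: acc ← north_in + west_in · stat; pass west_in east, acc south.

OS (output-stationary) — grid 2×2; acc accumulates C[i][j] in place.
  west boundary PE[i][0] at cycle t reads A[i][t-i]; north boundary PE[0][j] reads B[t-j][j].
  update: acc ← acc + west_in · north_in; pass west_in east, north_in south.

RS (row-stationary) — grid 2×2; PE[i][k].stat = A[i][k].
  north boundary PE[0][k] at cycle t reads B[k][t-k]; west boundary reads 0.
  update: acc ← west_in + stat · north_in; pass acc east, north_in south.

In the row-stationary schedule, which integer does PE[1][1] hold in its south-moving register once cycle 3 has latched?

RS 2×2: PE[1][1] cycle-by-cycle (with neighbour feeds):
  0: (0,1).acc=0  regs=<0,0>
  0: (1,0).acc=0  regs=<0,0>
  0: (1,1).acc=0  regs=<0,0>
  1: (0,1).acc=43  regs=<43,1>
  1: (1,0).acc=15  regs=<15,5>
  1: (1,1).acc=0  regs=<0,0>
  2: (0,1).acc=63  regs=<63,7>
  2: (1,0).acc=3  regs=<3,1>
  2: (1,1).acc=18  regs=<18,1>
  3: (0,1).acc=0  regs=<0,0>
  3: (1,0).acc=0  regs=<0,0>
  3: (1,1).acc=24  regs=<24,7>

register = 7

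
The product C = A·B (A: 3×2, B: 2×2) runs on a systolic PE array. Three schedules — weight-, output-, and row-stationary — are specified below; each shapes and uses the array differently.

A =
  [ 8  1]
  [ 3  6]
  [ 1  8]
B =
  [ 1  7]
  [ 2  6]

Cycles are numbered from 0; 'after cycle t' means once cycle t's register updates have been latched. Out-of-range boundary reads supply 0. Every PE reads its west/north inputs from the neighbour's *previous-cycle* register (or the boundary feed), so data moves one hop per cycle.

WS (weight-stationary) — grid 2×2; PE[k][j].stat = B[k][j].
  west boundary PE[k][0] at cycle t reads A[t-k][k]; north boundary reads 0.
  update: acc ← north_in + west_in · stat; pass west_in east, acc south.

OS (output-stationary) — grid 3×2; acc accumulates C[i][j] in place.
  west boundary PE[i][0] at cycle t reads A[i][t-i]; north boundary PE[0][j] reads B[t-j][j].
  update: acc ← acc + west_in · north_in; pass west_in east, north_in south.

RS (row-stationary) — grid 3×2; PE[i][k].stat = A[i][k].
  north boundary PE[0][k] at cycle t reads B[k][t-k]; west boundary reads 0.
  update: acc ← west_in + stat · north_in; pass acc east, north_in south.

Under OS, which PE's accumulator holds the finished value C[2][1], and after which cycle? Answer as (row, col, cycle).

OS: C[2][1] accumulates in PE[2][1]:
  [0] (2,1) acc=0 (h:0 v:0)
  [1] (2,1) acc=0 (h:0 v:0)
  [2] (2,1) acc=0 (h:0 v:0)
  [3] (2,1) acc=7 (h:1 v:7)
  [4] (2,1) acc=55 (h:8 v:6)

(row, col, cycle) = (2, 1, 4)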